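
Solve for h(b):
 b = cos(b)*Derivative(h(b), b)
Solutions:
 h(b) = C1 + Integral(b/cos(b), b)


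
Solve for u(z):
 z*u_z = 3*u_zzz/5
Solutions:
 u(z) = C1 + Integral(C2*airyai(3^(2/3)*5^(1/3)*z/3) + C3*airybi(3^(2/3)*5^(1/3)*z/3), z)


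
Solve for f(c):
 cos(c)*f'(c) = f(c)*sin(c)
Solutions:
 f(c) = C1/cos(c)


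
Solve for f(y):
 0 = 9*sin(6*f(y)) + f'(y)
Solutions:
 f(y) = -acos((-C1 - exp(108*y))/(C1 - exp(108*y)))/6 + pi/3
 f(y) = acos((-C1 - exp(108*y))/(C1 - exp(108*y)))/6


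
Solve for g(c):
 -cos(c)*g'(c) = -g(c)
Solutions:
 g(c) = C1*sqrt(sin(c) + 1)/sqrt(sin(c) - 1)


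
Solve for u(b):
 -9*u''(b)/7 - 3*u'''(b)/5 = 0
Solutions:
 u(b) = C1 + C2*b + C3*exp(-15*b/7)


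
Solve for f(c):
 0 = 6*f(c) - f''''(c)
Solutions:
 f(c) = C1*exp(-6^(1/4)*c) + C2*exp(6^(1/4)*c) + C3*sin(6^(1/4)*c) + C4*cos(6^(1/4)*c)


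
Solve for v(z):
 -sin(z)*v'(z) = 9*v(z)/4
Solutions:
 v(z) = C1*(cos(z) + 1)^(9/8)/(cos(z) - 1)^(9/8)


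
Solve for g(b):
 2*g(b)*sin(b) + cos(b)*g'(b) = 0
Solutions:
 g(b) = C1*cos(b)^2


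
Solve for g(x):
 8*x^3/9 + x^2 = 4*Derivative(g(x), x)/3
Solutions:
 g(x) = C1 + x^4/6 + x^3/4


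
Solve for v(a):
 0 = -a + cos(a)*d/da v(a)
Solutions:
 v(a) = C1 + Integral(a/cos(a), a)


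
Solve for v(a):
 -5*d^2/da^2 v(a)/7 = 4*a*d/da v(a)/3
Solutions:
 v(a) = C1 + C2*erf(sqrt(210)*a/15)


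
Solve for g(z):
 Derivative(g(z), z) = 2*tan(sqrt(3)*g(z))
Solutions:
 g(z) = sqrt(3)*(pi - asin(C1*exp(2*sqrt(3)*z)))/3
 g(z) = sqrt(3)*asin(C1*exp(2*sqrt(3)*z))/3


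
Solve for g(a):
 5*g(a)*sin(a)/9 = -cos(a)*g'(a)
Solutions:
 g(a) = C1*cos(a)^(5/9)


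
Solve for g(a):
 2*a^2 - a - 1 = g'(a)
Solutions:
 g(a) = C1 + 2*a^3/3 - a^2/2 - a


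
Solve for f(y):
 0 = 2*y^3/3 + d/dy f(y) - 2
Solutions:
 f(y) = C1 - y^4/6 + 2*y


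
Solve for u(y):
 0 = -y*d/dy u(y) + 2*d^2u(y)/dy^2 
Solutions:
 u(y) = C1 + C2*erfi(y/2)


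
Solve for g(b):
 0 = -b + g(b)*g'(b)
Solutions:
 g(b) = -sqrt(C1 + b^2)
 g(b) = sqrt(C1 + b^2)


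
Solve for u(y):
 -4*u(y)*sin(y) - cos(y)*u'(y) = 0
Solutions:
 u(y) = C1*cos(y)^4


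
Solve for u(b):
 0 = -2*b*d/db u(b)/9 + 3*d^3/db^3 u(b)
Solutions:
 u(b) = C1 + Integral(C2*airyai(2^(1/3)*b/3) + C3*airybi(2^(1/3)*b/3), b)


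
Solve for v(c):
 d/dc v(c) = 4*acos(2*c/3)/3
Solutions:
 v(c) = C1 + 4*c*acos(2*c/3)/3 - 2*sqrt(9 - 4*c^2)/3


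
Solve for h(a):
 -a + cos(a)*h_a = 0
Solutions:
 h(a) = C1 + Integral(a/cos(a), a)


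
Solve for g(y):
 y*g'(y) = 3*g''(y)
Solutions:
 g(y) = C1 + C2*erfi(sqrt(6)*y/6)


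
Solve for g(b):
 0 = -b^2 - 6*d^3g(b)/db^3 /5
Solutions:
 g(b) = C1 + C2*b + C3*b^2 - b^5/72


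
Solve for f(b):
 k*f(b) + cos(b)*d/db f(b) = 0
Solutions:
 f(b) = C1*exp(k*(log(sin(b) - 1) - log(sin(b) + 1))/2)


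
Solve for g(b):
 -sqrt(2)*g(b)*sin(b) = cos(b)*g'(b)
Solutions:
 g(b) = C1*cos(b)^(sqrt(2))


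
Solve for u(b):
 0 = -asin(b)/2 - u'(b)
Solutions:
 u(b) = C1 - b*asin(b)/2 - sqrt(1 - b^2)/2


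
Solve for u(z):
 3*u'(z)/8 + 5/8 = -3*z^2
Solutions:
 u(z) = C1 - 8*z^3/3 - 5*z/3


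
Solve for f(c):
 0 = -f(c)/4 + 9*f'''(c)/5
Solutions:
 f(c) = C3*exp(30^(1/3)*c/6) + (C1*sin(10^(1/3)*3^(5/6)*c/12) + C2*cos(10^(1/3)*3^(5/6)*c/12))*exp(-30^(1/3)*c/12)


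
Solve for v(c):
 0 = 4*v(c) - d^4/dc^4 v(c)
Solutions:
 v(c) = C1*exp(-sqrt(2)*c) + C2*exp(sqrt(2)*c) + C3*sin(sqrt(2)*c) + C4*cos(sqrt(2)*c)


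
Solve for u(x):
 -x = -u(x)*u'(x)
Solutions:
 u(x) = -sqrt(C1 + x^2)
 u(x) = sqrt(C1 + x^2)


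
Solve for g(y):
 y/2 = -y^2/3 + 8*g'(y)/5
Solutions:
 g(y) = C1 + 5*y^3/72 + 5*y^2/32


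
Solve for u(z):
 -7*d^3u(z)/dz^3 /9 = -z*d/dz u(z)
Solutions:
 u(z) = C1 + Integral(C2*airyai(21^(2/3)*z/7) + C3*airybi(21^(2/3)*z/7), z)


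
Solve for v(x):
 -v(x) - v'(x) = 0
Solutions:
 v(x) = C1*exp(-x)


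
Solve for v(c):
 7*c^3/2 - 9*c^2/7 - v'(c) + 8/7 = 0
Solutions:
 v(c) = C1 + 7*c^4/8 - 3*c^3/7 + 8*c/7


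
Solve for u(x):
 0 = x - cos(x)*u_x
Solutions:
 u(x) = C1 + Integral(x/cos(x), x)


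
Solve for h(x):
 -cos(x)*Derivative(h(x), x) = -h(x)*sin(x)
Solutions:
 h(x) = C1/cos(x)


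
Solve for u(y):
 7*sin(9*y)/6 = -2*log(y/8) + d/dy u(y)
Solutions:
 u(y) = C1 + 2*y*log(y) - 6*y*log(2) - 2*y - 7*cos(9*y)/54


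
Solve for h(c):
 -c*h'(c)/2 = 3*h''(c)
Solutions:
 h(c) = C1 + C2*erf(sqrt(3)*c/6)


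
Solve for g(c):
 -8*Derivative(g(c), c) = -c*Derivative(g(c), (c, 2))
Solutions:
 g(c) = C1 + C2*c^9


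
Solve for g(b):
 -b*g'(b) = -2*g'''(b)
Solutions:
 g(b) = C1 + Integral(C2*airyai(2^(2/3)*b/2) + C3*airybi(2^(2/3)*b/2), b)


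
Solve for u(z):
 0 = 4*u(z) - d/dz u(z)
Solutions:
 u(z) = C1*exp(4*z)


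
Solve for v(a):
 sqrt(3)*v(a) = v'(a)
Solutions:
 v(a) = C1*exp(sqrt(3)*a)


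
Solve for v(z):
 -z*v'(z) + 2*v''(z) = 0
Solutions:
 v(z) = C1 + C2*erfi(z/2)


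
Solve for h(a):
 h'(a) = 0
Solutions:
 h(a) = C1


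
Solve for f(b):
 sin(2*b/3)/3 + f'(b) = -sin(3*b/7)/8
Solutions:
 f(b) = C1 + 7*cos(3*b/7)/24 + cos(2*b/3)/2


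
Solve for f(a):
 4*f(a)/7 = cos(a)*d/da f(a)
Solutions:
 f(a) = C1*(sin(a) + 1)^(2/7)/(sin(a) - 1)^(2/7)


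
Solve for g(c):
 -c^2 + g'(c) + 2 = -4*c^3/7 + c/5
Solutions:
 g(c) = C1 - c^4/7 + c^3/3 + c^2/10 - 2*c


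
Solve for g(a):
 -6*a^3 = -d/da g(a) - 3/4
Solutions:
 g(a) = C1 + 3*a^4/2 - 3*a/4


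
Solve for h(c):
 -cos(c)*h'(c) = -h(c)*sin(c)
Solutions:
 h(c) = C1/cos(c)


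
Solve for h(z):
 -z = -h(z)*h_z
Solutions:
 h(z) = -sqrt(C1 + z^2)
 h(z) = sqrt(C1 + z^2)


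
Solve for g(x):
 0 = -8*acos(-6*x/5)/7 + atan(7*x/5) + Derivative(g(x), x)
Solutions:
 g(x) = C1 + 8*x*acos(-6*x/5)/7 - x*atan(7*x/5) + 4*sqrt(25 - 36*x^2)/21 + 5*log(49*x^2 + 25)/14


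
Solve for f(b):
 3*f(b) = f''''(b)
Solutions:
 f(b) = C1*exp(-3^(1/4)*b) + C2*exp(3^(1/4)*b) + C3*sin(3^(1/4)*b) + C4*cos(3^(1/4)*b)


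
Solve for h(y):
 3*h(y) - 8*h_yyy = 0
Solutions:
 h(y) = C3*exp(3^(1/3)*y/2) + (C1*sin(3^(5/6)*y/4) + C2*cos(3^(5/6)*y/4))*exp(-3^(1/3)*y/4)


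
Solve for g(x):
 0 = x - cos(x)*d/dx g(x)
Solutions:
 g(x) = C1 + Integral(x/cos(x), x)


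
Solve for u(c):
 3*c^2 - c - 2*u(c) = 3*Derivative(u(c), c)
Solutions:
 u(c) = C1*exp(-2*c/3) + 3*c^2/2 - 5*c + 15/2


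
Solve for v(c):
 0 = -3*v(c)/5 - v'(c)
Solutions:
 v(c) = C1*exp(-3*c/5)


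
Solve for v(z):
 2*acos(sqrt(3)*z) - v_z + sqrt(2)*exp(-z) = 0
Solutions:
 v(z) = C1 + 2*z*acos(sqrt(3)*z) - 2*sqrt(3)*sqrt(1 - 3*z^2)/3 - sqrt(2)*exp(-z)


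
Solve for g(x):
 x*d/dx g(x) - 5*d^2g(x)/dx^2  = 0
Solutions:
 g(x) = C1 + C2*erfi(sqrt(10)*x/10)


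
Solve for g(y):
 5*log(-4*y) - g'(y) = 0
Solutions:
 g(y) = C1 + 5*y*log(-y) + 5*y*(-1 + 2*log(2))


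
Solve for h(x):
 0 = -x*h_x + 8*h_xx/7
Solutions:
 h(x) = C1 + C2*erfi(sqrt(7)*x/4)


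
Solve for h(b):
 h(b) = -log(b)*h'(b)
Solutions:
 h(b) = C1*exp(-li(b))


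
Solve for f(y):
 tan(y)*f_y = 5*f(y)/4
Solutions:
 f(y) = C1*sin(y)^(5/4)


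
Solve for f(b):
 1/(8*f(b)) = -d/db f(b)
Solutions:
 f(b) = -sqrt(C1 - b)/2
 f(b) = sqrt(C1 - b)/2


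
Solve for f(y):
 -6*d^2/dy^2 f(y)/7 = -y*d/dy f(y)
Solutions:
 f(y) = C1 + C2*erfi(sqrt(21)*y/6)


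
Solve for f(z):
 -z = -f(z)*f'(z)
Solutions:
 f(z) = -sqrt(C1 + z^2)
 f(z) = sqrt(C1 + z^2)


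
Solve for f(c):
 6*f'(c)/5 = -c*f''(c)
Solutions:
 f(c) = C1 + C2/c^(1/5)


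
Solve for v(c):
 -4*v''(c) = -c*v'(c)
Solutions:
 v(c) = C1 + C2*erfi(sqrt(2)*c/4)


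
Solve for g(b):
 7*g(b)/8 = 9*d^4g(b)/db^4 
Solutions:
 g(b) = C1*exp(-14^(1/4)*sqrt(3)*b/6) + C2*exp(14^(1/4)*sqrt(3)*b/6) + C3*sin(14^(1/4)*sqrt(3)*b/6) + C4*cos(14^(1/4)*sqrt(3)*b/6)


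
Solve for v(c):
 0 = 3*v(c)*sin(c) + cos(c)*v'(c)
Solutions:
 v(c) = C1*cos(c)^3


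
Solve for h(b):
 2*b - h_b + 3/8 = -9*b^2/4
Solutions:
 h(b) = C1 + 3*b^3/4 + b^2 + 3*b/8


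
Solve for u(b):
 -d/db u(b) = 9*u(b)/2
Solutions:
 u(b) = C1*exp(-9*b/2)


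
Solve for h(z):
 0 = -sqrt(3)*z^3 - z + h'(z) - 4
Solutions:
 h(z) = C1 + sqrt(3)*z^4/4 + z^2/2 + 4*z


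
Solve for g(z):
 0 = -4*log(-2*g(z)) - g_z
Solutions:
 Integral(1/(log(-_y) + log(2)), (_y, g(z)))/4 = C1 - z


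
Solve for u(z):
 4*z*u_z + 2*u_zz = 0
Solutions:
 u(z) = C1 + C2*erf(z)


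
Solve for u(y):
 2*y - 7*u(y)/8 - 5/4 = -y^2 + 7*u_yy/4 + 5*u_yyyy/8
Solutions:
 u(y) = C1*sin(sqrt(5)*y*sqrt(7 - sqrt(14))/5) + C2*sin(sqrt(5)*y*sqrt(sqrt(14) + 7)/5) + C3*cos(sqrt(5)*y*sqrt(7 - sqrt(14))/5) + C4*cos(sqrt(5)*y*sqrt(sqrt(14) + 7)/5) + 8*y^2/7 + 16*y/7 - 6


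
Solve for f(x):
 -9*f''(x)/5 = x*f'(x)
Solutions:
 f(x) = C1 + C2*erf(sqrt(10)*x/6)


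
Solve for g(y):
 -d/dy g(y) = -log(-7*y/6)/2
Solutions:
 g(y) = C1 + y*log(-y)/2 + y*(-log(6) - 1 + log(7))/2


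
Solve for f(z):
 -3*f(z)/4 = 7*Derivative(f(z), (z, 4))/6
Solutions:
 f(z) = (C1*sin(2^(1/4)*sqrt(3)*7^(3/4)*z/14) + C2*cos(2^(1/4)*sqrt(3)*7^(3/4)*z/14))*exp(-2^(1/4)*sqrt(3)*7^(3/4)*z/14) + (C3*sin(2^(1/4)*sqrt(3)*7^(3/4)*z/14) + C4*cos(2^(1/4)*sqrt(3)*7^(3/4)*z/14))*exp(2^(1/4)*sqrt(3)*7^(3/4)*z/14)


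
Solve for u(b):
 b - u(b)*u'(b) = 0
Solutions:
 u(b) = -sqrt(C1 + b^2)
 u(b) = sqrt(C1 + b^2)


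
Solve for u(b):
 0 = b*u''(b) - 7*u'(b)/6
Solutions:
 u(b) = C1 + C2*b^(13/6)


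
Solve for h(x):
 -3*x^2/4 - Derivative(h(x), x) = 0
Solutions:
 h(x) = C1 - x^3/4


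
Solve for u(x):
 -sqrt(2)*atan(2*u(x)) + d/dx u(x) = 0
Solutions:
 Integral(1/atan(2*_y), (_y, u(x))) = C1 + sqrt(2)*x


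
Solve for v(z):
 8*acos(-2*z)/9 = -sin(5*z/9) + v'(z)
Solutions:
 v(z) = C1 + 8*z*acos(-2*z)/9 + 4*sqrt(1 - 4*z^2)/9 - 9*cos(5*z/9)/5


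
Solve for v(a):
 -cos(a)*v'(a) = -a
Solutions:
 v(a) = C1 + Integral(a/cos(a), a)


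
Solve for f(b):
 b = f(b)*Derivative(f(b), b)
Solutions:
 f(b) = -sqrt(C1 + b^2)
 f(b) = sqrt(C1 + b^2)


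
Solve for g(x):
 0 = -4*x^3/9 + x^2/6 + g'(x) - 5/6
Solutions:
 g(x) = C1 + x^4/9 - x^3/18 + 5*x/6


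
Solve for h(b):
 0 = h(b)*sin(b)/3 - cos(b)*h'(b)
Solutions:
 h(b) = C1/cos(b)^(1/3)


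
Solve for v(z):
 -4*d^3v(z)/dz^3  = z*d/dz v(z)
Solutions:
 v(z) = C1 + Integral(C2*airyai(-2^(1/3)*z/2) + C3*airybi(-2^(1/3)*z/2), z)


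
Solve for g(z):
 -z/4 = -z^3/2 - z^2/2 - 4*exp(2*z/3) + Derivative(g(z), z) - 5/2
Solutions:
 g(z) = C1 + z^4/8 + z^3/6 - z^2/8 + 5*z/2 + 6*exp(2*z/3)


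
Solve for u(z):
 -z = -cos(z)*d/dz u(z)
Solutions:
 u(z) = C1 + Integral(z/cos(z), z)


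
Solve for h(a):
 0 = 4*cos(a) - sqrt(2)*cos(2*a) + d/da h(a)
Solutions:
 h(a) = C1 - 4*sin(a) + sqrt(2)*sin(2*a)/2


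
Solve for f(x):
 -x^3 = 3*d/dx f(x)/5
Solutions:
 f(x) = C1 - 5*x^4/12


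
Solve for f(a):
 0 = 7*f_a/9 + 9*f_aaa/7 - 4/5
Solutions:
 f(a) = C1 + C2*sin(7*a/9) + C3*cos(7*a/9) + 36*a/35


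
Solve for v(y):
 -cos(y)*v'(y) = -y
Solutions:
 v(y) = C1 + Integral(y/cos(y), y)


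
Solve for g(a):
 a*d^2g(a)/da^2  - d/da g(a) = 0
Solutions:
 g(a) = C1 + C2*a^2


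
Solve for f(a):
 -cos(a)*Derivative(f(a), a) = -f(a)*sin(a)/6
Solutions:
 f(a) = C1/cos(a)^(1/6)


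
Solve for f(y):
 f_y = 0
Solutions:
 f(y) = C1


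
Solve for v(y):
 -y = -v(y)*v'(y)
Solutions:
 v(y) = -sqrt(C1 + y^2)
 v(y) = sqrt(C1 + y^2)


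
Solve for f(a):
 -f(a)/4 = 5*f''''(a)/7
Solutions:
 f(a) = (C1*sin(5^(3/4)*7^(1/4)*a/10) + C2*cos(5^(3/4)*7^(1/4)*a/10))*exp(-5^(3/4)*7^(1/4)*a/10) + (C3*sin(5^(3/4)*7^(1/4)*a/10) + C4*cos(5^(3/4)*7^(1/4)*a/10))*exp(5^(3/4)*7^(1/4)*a/10)


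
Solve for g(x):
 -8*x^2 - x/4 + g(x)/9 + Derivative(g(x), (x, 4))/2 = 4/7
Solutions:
 g(x) = 72*x^2 + 9*x/4 + (C1*sin(2^(3/4)*sqrt(3)*x/6) + C2*cos(2^(3/4)*sqrt(3)*x/6))*exp(-2^(3/4)*sqrt(3)*x/6) + (C3*sin(2^(3/4)*sqrt(3)*x/6) + C4*cos(2^(3/4)*sqrt(3)*x/6))*exp(2^(3/4)*sqrt(3)*x/6) + 36/7


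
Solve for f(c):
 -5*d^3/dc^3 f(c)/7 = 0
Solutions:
 f(c) = C1 + C2*c + C3*c^2


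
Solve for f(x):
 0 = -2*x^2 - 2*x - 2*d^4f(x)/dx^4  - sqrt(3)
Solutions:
 f(x) = C1 + C2*x + C3*x^2 + C4*x^3 - x^6/360 - x^5/120 - sqrt(3)*x^4/48


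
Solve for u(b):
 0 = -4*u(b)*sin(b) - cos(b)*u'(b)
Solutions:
 u(b) = C1*cos(b)^4


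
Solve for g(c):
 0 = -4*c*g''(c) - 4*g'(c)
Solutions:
 g(c) = C1 + C2*log(c)


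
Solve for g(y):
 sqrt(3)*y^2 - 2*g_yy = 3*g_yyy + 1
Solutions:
 g(y) = C1 + C2*y + C3*exp(-2*y/3) + sqrt(3)*y^4/24 - sqrt(3)*y^3/4 + y^2*(-2 + 9*sqrt(3))/8


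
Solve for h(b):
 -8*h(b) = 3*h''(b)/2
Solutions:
 h(b) = C1*sin(4*sqrt(3)*b/3) + C2*cos(4*sqrt(3)*b/3)


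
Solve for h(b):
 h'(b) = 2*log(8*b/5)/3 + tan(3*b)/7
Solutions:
 h(b) = C1 + 2*b*log(b)/3 - 2*b*log(5)/3 - 2*b/3 + 2*b*log(2) - log(cos(3*b))/21


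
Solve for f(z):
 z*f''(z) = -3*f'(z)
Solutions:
 f(z) = C1 + C2/z^2


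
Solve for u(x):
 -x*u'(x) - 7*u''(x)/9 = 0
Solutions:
 u(x) = C1 + C2*erf(3*sqrt(14)*x/14)


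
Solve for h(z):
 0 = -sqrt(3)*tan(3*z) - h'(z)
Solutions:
 h(z) = C1 + sqrt(3)*log(cos(3*z))/3


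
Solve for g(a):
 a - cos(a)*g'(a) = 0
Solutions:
 g(a) = C1 + Integral(a/cos(a), a)


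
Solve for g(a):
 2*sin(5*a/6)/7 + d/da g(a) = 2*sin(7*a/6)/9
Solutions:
 g(a) = C1 + 12*cos(5*a/6)/35 - 4*cos(7*a/6)/21


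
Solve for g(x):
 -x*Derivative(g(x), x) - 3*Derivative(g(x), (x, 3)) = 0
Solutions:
 g(x) = C1 + Integral(C2*airyai(-3^(2/3)*x/3) + C3*airybi(-3^(2/3)*x/3), x)


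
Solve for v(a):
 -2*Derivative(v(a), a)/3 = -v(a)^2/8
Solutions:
 v(a) = -16/(C1 + 3*a)


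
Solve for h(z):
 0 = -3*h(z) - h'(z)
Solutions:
 h(z) = C1*exp(-3*z)


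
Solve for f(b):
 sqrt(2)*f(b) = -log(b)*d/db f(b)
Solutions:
 f(b) = C1*exp(-sqrt(2)*li(b))


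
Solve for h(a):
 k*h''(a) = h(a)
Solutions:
 h(a) = C1*exp(-a*sqrt(1/k)) + C2*exp(a*sqrt(1/k))


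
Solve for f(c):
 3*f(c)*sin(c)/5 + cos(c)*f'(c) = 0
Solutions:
 f(c) = C1*cos(c)^(3/5)


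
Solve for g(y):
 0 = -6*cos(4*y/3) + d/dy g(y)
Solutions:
 g(y) = C1 + 9*sin(4*y/3)/2


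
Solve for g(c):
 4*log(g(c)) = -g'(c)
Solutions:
 li(g(c)) = C1 - 4*c


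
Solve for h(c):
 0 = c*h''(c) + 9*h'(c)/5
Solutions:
 h(c) = C1 + C2/c^(4/5)


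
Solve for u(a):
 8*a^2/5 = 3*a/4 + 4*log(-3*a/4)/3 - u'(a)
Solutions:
 u(a) = C1 - 8*a^3/15 + 3*a^2/8 + 4*a*log(-a)/3 + 4*a*(-2*log(2) - 1 + log(3))/3


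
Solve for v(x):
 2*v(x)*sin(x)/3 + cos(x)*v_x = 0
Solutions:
 v(x) = C1*cos(x)^(2/3)


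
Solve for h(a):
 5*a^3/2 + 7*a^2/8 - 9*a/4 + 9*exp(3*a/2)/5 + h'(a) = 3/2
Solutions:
 h(a) = C1 - 5*a^4/8 - 7*a^3/24 + 9*a^2/8 + 3*a/2 - 6*exp(3*a/2)/5


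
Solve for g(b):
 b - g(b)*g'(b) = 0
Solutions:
 g(b) = -sqrt(C1 + b^2)
 g(b) = sqrt(C1 + b^2)


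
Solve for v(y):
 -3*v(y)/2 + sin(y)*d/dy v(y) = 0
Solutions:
 v(y) = C1*(cos(y) - 1)^(3/4)/(cos(y) + 1)^(3/4)


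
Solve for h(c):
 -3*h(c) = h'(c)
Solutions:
 h(c) = C1*exp(-3*c)


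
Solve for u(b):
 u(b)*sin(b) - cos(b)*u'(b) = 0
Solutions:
 u(b) = C1/cos(b)


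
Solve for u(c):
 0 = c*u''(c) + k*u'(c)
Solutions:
 u(c) = C1 + c^(1 - re(k))*(C2*sin(log(c)*Abs(im(k))) + C3*cos(log(c)*im(k)))


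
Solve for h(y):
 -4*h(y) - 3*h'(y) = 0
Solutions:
 h(y) = C1*exp(-4*y/3)


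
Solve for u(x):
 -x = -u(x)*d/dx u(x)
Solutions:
 u(x) = -sqrt(C1 + x^2)
 u(x) = sqrt(C1 + x^2)


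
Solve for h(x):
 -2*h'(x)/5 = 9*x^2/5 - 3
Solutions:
 h(x) = C1 - 3*x^3/2 + 15*x/2


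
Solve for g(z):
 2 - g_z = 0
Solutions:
 g(z) = C1 + 2*z


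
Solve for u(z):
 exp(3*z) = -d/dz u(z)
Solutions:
 u(z) = C1 - exp(3*z)/3


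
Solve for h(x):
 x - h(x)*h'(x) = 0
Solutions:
 h(x) = -sqrt(C1 + x^2)
 h(x) = sqrt(C1 + x^2)


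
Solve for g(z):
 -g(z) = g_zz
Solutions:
 g(z) = C1*sin(z) + C2*cos(z)


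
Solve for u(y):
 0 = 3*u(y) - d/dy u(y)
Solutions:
 u(y) = C1*exp(3*y)


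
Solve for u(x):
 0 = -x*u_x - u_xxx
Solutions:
 u(x) = C1 + Integral(C2*airyai(-x) + C3*airybi(-x), x)


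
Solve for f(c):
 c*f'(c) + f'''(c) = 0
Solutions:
 f(c) = C1 + Integral(C2*airyai(-c) + C3*airybi(-c), c)


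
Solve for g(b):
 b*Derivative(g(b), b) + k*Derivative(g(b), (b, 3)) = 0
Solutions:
 g(b) = C1 + Integral(C2*airyai(b*(-1/k)^(1/3)) + C3*airybi(b*(-1/k)^(1/3)), b)


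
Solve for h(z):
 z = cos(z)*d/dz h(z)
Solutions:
 h(z) = C1 + Integral(z/cos(z), z)


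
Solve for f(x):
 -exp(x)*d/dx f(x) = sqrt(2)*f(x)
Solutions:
 f(x) = C1*exp(sqrt(2)*exp(-x))


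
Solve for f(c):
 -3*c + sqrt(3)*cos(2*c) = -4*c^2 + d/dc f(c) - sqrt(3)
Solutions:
 f(c) = C1 + 4*c^3/3 - 3*c^2/2 + sqrt(3)*(c + sin(c)*cos(c))


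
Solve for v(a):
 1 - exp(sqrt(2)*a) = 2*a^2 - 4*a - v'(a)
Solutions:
 v(a) = C1 + 2*a^3/3 - 2*a^2 - a + sqrt(2)*exp(sqrt(2)*a)/2


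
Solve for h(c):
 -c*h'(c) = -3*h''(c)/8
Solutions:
 h(c) = C1 + C2*erfi(2*sqrt(3)*c/3)


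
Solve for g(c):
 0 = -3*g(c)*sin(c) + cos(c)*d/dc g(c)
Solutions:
 g(c) = C1/cos(c)^3


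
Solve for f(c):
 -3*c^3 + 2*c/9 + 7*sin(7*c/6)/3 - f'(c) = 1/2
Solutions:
 f(c) = C1 - 3*c^4/4 + c^2/9 - c/2 - 2*cos(7*c/6)


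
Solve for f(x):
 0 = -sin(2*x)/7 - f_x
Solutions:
 f(x) = C1 + cos(2*x)/14


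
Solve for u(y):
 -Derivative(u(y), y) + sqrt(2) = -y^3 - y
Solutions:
 u(y) = C1 + y^4/4 + y^2/2 + sqrt(2)*y


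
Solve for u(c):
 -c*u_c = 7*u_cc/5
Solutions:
 u(c) = C1 + C2*erf(sqrt(70)*c/14)


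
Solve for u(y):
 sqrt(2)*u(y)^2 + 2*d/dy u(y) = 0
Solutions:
 u(y) = 2/(C1 + sqrt(2)*y)


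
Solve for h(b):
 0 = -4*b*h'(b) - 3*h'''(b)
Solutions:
 h(b) = C1 + Integral(C2*airyai(-6^(2/3)*b/3) + C3*airybi(-6^(2/3)*b/3), b)


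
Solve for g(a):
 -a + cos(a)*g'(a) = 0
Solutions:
 g(a) = C1 + Integral(a/cos(a), a)


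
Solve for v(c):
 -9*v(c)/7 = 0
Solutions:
 v(c) = 0


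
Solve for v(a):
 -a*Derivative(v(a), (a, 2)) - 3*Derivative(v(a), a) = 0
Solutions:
 v(a) = C1 + C2/a^2


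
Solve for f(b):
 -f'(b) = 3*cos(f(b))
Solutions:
 f(b) = pi - asin((C1 + exp(6*b))/(C1 - exp(6*b)))
 f(b) = asin((C1 + exp(6*b))/(C1 - exp(6*b)))


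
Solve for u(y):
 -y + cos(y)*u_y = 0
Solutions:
 u(y) = C1 + Integral(y/cos(y), y)


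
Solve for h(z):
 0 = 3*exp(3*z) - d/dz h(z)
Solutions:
 h(z) = C1 + exp(3*z)


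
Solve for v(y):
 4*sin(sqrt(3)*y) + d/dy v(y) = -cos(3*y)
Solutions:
 v(y) = C1 - sin(3*y)/3 + 4*sqrt(3)*cos(sqrt(3)*y)/3


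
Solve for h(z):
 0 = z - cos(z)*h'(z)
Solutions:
 h(z) = C1 + Integral(z/cos(z), z)


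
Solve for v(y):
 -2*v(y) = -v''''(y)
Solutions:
 v(y) = C1*exp(-2^(1/4)*y) + C2*exp(2^(1/4)*y) + C3*sin(2^(1/4)*y) + C4*cos(2^(1/4)*y)


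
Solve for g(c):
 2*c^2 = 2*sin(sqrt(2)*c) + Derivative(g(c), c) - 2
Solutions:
 g(c) = C1 + 2*c^3/3 + 2*c + sqrt(2)*cos(sqrt(2)*c)


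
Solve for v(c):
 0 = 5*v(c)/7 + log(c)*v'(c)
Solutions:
 v(c) = C1*exp(-5*li(c)/7)


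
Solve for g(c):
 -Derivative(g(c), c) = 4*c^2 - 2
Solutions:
 g(c) = C1 - 4*c^3/3 + 2*c


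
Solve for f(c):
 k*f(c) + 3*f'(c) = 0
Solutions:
 f(c) = C1*exp(-c*k/3)


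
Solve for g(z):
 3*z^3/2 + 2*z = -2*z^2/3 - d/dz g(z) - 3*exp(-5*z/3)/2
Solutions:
 g(z) = C1 - 3*z^4/8 - 2*z^3/9 - z^2 + 9*exp(-5*z/3)/10


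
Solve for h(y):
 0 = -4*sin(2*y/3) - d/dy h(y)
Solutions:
 h(y) = C1 + 6*cos(2*y/3)


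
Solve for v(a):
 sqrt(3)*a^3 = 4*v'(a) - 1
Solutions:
 v(a) = C1 + sqrt(3)*a^4/16 + a/4


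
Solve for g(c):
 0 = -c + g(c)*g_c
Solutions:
 g(c) = -sqrt(C1 + c^2)
 g(c) = sqrt(C1 + c^2)


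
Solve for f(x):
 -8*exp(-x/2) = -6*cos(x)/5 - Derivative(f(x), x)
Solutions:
 f(x) = C1 - 6*sin(x)/5 - 16*exp(-x/2)


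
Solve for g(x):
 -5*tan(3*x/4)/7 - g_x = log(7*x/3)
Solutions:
 g(x) = C1 - x*log(x) - x*log(7) + x + x*log(3) + 20*log(cos(3*x/4))/21


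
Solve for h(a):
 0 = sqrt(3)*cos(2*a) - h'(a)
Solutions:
 h(a) = C1 + sqrt(3)*sin(2*a)/2


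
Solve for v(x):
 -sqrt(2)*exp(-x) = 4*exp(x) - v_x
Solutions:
 v(x) = C1 + 4*exp(x) - sqrt(2)*exp(-x)


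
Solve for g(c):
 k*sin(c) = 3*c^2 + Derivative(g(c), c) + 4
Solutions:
 g(c) = C1 - c^3 - 4*c - k*cos(c)


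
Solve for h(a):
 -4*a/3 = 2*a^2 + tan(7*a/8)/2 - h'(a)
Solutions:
 h(a) = C1 + 2*a^3/3 + 2*a^2/3 - 4*log(cos(7*a/8))/7


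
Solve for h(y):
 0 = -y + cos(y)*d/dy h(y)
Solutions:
 h(y) = C1 + Integral(y/cos(y), y)


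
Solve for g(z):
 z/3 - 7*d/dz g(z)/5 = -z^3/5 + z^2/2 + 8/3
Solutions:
 g(z) = C1 + z^4/28 - 5*z^3/42 + 5*z^2/42 - 40*z/21


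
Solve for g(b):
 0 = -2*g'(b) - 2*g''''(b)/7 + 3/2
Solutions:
 g(b) = C1 + C4*exp(-7^(1/3)*b) + 3*b/4 + (C2*sin(sqrt(3)*7^(1/3)*b/2) + C3*cos(sqrt(3)*7^(1/3)*b/2))*exp(7^(1/3)*b/2)


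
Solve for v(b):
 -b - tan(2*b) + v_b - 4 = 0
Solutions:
 v(b) = C1 + b^2/2 + 4*b - log(cos(2*b))/2


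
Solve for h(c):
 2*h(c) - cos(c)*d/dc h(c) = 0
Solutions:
 h(c) = C1*(sin(c) + 1)/(sin(c) - 1)


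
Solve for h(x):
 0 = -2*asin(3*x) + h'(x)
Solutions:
 h(x) = C1 + 2*x*asin(3*x) + 2*sqrt(1 - 9*x^2)/3


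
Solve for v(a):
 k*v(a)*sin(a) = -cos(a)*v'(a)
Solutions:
 v(a) = C1*exp(k*log(cos(a)))


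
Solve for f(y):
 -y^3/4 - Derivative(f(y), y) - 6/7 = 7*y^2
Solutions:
 f(y) = C1 - y^4/16 - 7*y^3/3 - 6*y/7


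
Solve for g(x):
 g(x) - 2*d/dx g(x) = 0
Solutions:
 g(x) = C1*exp(x/2)


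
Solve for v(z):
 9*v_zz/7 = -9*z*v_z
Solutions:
 v(z) = C1 + C2*erf(sqrt(14)*z/2)


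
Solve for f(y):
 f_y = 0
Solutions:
 f(y) = C1


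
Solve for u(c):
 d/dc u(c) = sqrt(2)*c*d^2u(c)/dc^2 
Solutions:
 u(c) = C1 + C2*c^(sqrt(2)/2 + 1)


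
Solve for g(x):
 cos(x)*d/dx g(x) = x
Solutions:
 g(x) = C1 + Integral(x/cos(x), x)


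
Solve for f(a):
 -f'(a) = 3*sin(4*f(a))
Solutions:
 f(a) = -acos((-C1 - exp(24*a))/(C1 - exp(24*a)))/4 + pi/2
 f(a) = acos((-C1 - exp(24*a))/(C1 - exp(24*a)))/4


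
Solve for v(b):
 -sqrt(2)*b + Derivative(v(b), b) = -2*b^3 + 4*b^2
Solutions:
 v(b) = C1 - b^4/2 + 4*b^3/3 + sqrt(2)*b^2/2


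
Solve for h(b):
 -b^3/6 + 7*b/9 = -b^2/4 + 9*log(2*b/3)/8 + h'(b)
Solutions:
 h(b) = C1 - b^4/24 + b^3/12 + 7*b^2/18 - 9*b*log(b)/8 - 9*b*log(2)/8 + 9*b/8 + 9*b*log(3)/8


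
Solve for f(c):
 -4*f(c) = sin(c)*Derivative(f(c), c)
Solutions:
 f(c) = C1*(cos(c)^2 + 2*cos(c) + 1)/(cos(c)^2 - 2*cos(c) + 1)


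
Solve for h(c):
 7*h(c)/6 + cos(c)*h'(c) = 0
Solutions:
 h(c) = C1*(sin(c) - 1)^(7/12)/(sin(c) + 1)^(7/12)


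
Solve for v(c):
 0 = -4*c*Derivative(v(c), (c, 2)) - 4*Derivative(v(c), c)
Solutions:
 v(c) = C1 + C2*log(c)


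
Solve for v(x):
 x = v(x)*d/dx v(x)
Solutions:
 v(x) = -sqrt(C1 + x^2)
 v(x) = sqrt(C1 + x^2)


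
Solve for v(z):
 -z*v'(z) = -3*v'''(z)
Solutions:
 v(z) = C1 + Integral(C2*airyai(3^(2/3)*z/3) + C3*airybi(3^(2/3)*z/3), z)


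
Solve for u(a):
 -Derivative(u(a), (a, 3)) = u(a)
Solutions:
 u(a) = C3*exp(-a) + (C1*sin(sqrt(3)*a/2) + C2*cos(sqrt(3)*a/2))*exp(a/2)


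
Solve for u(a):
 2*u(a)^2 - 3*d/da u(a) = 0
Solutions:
 u(a) = -3/(C1 + 2*a)


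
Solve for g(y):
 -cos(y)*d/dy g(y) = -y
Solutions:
 g(y) = C1 + Integral(y/cos(y), y)


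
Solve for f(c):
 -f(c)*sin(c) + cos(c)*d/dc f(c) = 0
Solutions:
 f(c) = C1/cos(c)


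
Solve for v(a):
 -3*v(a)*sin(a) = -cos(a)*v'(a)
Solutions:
 v(a) = C1/cos(a)^3


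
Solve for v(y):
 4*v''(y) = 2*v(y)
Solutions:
 v(y) = C1*exp(-sqrt(2)*y/2) + C2*exp(sqrt(2)*y/2)


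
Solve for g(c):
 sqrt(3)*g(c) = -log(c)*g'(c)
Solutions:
 g(c) = C1*exp(-sqrt(3)*li(c))


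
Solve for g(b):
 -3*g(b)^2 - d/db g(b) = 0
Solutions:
 g(b) = 1/(C1 + 3*b)


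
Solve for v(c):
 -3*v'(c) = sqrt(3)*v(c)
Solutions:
 v(c) = C1*exp(-sqrt(3)*c/3)


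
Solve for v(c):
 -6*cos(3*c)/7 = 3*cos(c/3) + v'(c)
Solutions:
 v(c) = C1 - 9*sin(c/3) - 2*sin(3*c)/7


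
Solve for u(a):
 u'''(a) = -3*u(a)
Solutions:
 u(a) = C3*exp(-3^(1/3)*a) + (C1*sin(3^(5/6)*a/2) + C2*cos(3^(5/6)*a/2))*exp(3^(1/3)*a/2)


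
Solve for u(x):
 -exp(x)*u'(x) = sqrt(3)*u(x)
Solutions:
 u(x) = C1*exp(sqrt(3)*exp(-x))


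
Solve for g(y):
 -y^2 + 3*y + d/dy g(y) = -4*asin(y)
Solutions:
 g(y) = C1 + y^3/3 - 3*y^2/2 - 4*y*asin(y) - 4*sqrt(1 - y^2)


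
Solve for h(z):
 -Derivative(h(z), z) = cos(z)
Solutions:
 h(z) = C1 - sin(z)


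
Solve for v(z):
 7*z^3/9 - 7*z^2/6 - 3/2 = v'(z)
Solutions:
 v(z) = C1 + 7*z^4/36 - 7*z^3/18 - 3*z/2


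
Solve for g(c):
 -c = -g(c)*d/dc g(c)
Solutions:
 g(c) = -sqrt(C1 + c^2)
 g(c) = sqrt(C1 + c^2)


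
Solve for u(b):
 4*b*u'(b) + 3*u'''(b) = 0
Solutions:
 u(b) = C1 + Integral(C2*airyai(-6^(2/3)*b/3) + C3*airybi(-6^(2/3)*b/3), b)


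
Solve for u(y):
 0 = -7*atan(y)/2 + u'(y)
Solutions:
 u(y) = C1 + 7*y*atan(y)/2 - 7*log(y^2 + 1)/4


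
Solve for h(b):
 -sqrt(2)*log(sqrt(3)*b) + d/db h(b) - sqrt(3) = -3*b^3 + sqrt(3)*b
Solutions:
 h(b) = C1 - 3*b^4/4 + sqrt(3)*b^2/2 + sqrt(2)*b*log(b) - sqrt(2)*b + sqrt(2)*b*log(3)/2 + sqrt(3)*b


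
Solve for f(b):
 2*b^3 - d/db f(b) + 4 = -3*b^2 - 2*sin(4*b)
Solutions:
 f(b) = C1 + b^4/2 + b^3 + 4*b - cos(4*b)/2


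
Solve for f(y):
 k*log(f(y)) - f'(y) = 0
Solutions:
 li(f(y)) = C1 + k*y


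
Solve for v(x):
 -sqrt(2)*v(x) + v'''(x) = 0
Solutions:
 v(x) = C3*exp(2^(1/6)*x) + (C1*sin(2^(1/6)*sqrt(3)*x/2) + C2*cos(2^(1/6)*sqrt(3)*x/2))*exp(-2^(1/6)*x/2)


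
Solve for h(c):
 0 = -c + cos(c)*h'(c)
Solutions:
 h(c) = C1 + Integral(c/cos(c), c)


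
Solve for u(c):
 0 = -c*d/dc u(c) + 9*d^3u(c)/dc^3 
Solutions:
 u(c) = C1 + Integral(C2*airyai(3^(1/3)*c/3) + C3*airybi(3^(1/3)*c/3), c)


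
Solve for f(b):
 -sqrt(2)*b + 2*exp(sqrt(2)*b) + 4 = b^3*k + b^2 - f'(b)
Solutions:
 f(b) = C1 + b^4*k/4 + b^3/3 + sqrt(2)*b^2/2 - 4*b - sqrt(2)*exp(sqrt(2)*b)


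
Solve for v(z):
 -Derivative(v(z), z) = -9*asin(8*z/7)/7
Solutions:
 v(z) = C1 + 9*z*asin(8*z/7)/7 + 9*sqrt(49 - 64*z^2)/56


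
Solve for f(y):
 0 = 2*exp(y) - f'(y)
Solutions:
 f(y) = C1 + 2*exp(y)


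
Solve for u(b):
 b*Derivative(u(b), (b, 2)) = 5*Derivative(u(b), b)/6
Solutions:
 u(b) = C1 + C2*b^(11/6)


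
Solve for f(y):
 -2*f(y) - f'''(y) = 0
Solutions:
 f(y) = C3*exp(-2^(1/3)*y) + (C1*sin(2^(1/3)*sqrt(3)*y/2) + C2*cos(2^(1/3)*sqrt(3)*y/2))*exp(2^(1/3)*y/2)


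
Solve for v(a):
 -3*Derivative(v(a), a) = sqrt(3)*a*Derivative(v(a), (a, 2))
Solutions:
 v(a) = C1 + C2*a^(1 - sqrt(3))


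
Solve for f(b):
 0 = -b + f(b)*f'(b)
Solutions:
 f(b) = -sqrt(C1 + b^2)
 f(b) = sqrt(C1 + b^2)


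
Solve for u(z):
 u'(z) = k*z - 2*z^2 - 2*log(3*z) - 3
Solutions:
 u(z) = C1 + k*z^2/2 - 2*z^3/3 - 2*z*log(z) - z*log(9) - z


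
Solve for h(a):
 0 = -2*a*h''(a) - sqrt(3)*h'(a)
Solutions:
 h(a) = C1 + C2*a^(1 - sqrt(3)/2)


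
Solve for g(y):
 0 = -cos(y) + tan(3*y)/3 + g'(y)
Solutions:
 g(y) = C1 + log(cos(3*y))/9 + sin(y)


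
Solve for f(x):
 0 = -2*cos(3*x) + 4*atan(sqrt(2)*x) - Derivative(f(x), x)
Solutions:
 f(x) = C1 + 4*x*atan(sqrt(2)*x) - sqrt(2)*log(2*x^2 + 1) - 2*sin(3*x)/3


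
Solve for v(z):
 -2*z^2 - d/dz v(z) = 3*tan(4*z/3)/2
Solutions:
 v(z) = C1 - 2*z^3/3 + 9*log(cos(4*z/3))/8


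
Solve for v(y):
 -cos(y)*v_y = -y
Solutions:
 v(y) = C1 + Integral(y/cos(y), y)


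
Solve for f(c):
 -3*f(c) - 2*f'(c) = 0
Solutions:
 f(c) = C1*exp(-3*c/2)


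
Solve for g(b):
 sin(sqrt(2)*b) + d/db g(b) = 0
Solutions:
 g(b) = C1 + sqrt(2)*cos(sqrt(2)*b)/2


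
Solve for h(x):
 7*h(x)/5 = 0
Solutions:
 h(x) = 0


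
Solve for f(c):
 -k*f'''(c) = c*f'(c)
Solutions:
 f(c) = C1 + Integral(C2*airyai(c*(-1/k)^(1/3)) + C3*airybi(c*(-1/k)^(1/3)), c)


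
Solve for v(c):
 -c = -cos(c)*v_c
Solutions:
 v(c) = C1 + Integral(c/cos(c), c)


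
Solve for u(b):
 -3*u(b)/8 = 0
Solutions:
 u(b) = 0


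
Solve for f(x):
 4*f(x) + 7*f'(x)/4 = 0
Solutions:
 f(x) = C1*exp(-16*x/7)


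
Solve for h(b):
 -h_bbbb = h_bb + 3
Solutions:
 h(b) = C1 + C2*b + C3*sin(b) + C4*cos(b) - 3*b^2/2


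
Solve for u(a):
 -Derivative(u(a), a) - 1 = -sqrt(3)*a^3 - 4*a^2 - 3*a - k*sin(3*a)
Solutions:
 u(a) = C1 + sqrt(3)*a^4/4 + 4*a^3/3 + 3*a^2/2 - a - k*cos(3*a)/3


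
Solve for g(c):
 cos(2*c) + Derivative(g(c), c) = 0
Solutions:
 g(c) = C1 - sin(2*c)/2


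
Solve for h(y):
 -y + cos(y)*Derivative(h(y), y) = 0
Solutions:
 h(y) = C1 + Integral(y/cos(y), y)


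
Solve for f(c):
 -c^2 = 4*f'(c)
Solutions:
 f(c) = C1 - c^3/12


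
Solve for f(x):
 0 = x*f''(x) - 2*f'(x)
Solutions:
 f(x) = C1 + C2*x^3


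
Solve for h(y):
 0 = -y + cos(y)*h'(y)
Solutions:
 h(y) = C1 + Integral(y/cos(y), y)


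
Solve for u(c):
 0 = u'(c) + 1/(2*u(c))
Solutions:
 u(c) = -sqrt(C1 - c)
 u(c) = sqrt(C1 - c)


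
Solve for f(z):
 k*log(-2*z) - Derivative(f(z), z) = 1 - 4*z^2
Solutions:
 f(z) = C1 + k*z*log(-z) + 4*z^3/3 + z*(-k + k*log(2) - 1)


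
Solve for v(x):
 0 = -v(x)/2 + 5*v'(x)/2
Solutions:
 v(x) = C1*exp(x/5)


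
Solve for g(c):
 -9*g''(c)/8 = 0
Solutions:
 g(c) = C1 + C2*c


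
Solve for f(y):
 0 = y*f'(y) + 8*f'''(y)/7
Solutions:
 f(y) = C1 + Integral(C2*airyai(-7^(1/3)*y/2) + C3*airybi(-7^(1/3)*y/2), y)


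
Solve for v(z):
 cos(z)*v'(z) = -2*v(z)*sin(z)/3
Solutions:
 v(z) = C1*cos(z)^(2/3)


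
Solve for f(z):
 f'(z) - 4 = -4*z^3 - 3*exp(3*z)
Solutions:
 f(z) = C1 - z^4 + 4*z - exp(3*z)


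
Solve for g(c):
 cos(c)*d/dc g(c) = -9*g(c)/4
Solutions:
 g(c) = C1*(sin(c) - 1)^(9/8)/(sin(c) + 1)^(9/8)


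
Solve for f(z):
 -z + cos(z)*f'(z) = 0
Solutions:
 f(z) = C1 + Integral(z/cos(z), z)


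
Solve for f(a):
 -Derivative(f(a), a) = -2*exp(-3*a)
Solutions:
 f(a) = C1 - 2*exp(-3*a)/3


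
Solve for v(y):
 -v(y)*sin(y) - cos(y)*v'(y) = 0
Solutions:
 v(y) = C1*cos(y)


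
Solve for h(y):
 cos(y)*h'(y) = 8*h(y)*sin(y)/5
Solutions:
 h(y) = C1/cos(y)^(8/5)


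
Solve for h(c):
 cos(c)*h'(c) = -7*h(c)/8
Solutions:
 h(c) = C1*(sin(c) - 1)^(7/16)/(sin(c) + 1)^(7/16)


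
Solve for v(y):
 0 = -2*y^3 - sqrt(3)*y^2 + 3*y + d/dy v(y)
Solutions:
 v(y) = C1 + y^4/2 + sqrt(3)*y^3/3 - 3*y^2/2


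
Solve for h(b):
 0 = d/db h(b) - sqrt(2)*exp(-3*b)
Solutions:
 h(b) = C1 - sqrt(2)*exp(-3*b)/3


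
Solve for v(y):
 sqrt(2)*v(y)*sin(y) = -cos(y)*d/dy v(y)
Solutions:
 v(y) = C1*cos(y)^(sqrt(2))


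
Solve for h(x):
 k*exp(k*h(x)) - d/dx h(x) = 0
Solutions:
 h(x) = Piecewise((log(-1/(C1*k + k^2*x))/k, Ne(k, 0)), (nan, True))
 h(x) = Piecewise((C1 + k*x, Eq(k, 0)), (nan, True))


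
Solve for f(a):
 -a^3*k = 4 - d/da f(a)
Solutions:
 f(a) = C1 + a^4*k/4 + 4*a


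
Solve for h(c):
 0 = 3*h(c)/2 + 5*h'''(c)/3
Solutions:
 h(c) = C3*exp(-30^(2/3)*c/10) + (C1*sin(3*10^(2/3)*3^(1/6)*c/20) + C2*cos(3*10^(2/3)*3^(1/6)*c/20))*exp(30^(2/3)*c/20)


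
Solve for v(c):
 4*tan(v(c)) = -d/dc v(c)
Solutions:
 v(c) = pi - asin(C1*exp(-4*c))
 v(c) = asin(C1*exp(-4*c))


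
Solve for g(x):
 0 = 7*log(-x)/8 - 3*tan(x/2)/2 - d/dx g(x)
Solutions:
 g(x) = C1 + 7*x*log(-x)/8 - 7*x/8 + 3*log(cos(x/2))


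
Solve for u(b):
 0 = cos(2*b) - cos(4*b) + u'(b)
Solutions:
 u(b) = C1 - sin(2*b)/2 + sin(4*b)/4


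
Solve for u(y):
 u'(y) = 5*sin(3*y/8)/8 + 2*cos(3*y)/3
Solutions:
 u(y) = C1 + 2*sin(3*y)/9 - 5*cos(3*y/8)/3


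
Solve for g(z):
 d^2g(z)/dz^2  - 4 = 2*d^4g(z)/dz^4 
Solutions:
 g(z) = C1 + C2*z + C3*exp(-sqrt(2)*z/2) + C4*exp(sqrt(2)*z/2) + 2*z^2


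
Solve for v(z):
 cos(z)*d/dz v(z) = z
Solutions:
 v(z) = C1 + Integral(z/cos(z), z)


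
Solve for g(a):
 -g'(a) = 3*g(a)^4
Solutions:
 g(a) = (-3^(2/3) - 3*3^(1/6)*I)*(1/(C1 + 3*a))^(1/3)/6
 g(a) = (-3^(2/3) + 3*3^(1/6)*I)*(1/(C1 + 3*a))^(1/3)/6
 g(a) = (1/(C1 + 9*a))^(1/3)


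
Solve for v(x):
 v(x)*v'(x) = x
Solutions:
 v(x) = -sqrt(C1 + x^2)
 v(x) = sqrt(C1 + x^2)


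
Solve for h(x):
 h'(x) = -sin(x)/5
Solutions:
 h(x) = C1 + cos(x)/5


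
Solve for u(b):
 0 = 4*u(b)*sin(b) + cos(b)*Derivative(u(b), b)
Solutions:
 u(b) = C1*cos(b)^4


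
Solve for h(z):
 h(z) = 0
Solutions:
 h(z) = 0


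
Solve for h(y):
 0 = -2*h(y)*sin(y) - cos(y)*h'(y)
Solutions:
 h(y) = C1*cos(y)^2


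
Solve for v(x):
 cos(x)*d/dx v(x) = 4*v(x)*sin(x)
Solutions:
 v(x) = C1/cos(x)^4


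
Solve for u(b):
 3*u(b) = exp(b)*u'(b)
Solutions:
 u(b) = C1*exp(-3*exp(-b))


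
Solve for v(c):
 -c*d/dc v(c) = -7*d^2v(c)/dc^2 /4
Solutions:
 v(c) = C1 + C2*erfi(sqrt(14)*c/7)


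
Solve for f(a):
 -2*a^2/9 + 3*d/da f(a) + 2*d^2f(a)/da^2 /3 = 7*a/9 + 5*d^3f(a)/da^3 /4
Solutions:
 f(a) = C1 + C2*exp(2*a*(2 - sqrt(139))/15) + C3*exp(2*a*(2 + sqrt(139))/15) + 2*a^3/81 + 55*a^2/486 + 25*a/2187


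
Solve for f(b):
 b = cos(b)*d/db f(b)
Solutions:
 f(b) = C1 + Integral(b/cos(b), b)


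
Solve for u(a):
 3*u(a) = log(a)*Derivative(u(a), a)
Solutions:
 u(a) = C1*exp(3*li(a))


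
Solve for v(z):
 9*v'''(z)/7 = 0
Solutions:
 v(z) = C1 + C2*z + C3*z^2


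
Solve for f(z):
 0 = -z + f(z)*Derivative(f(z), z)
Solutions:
 f(z) = -sqrt(C1 + z^2)
 f(z) = sqrt(C1 + z^2)


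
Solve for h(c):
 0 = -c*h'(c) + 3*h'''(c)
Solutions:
 h(c) = C1 + Integral(C2*airyai(3^(2/3)*c/3) + C3*airybi(3^(2/3)*c/3), c)


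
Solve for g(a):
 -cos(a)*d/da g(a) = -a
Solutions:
 g(a) = C1 + Integral(a/cos(a), a)


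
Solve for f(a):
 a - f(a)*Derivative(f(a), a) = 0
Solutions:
 f(a) = -sqrt(C1 + a^2)
 f(a) = sqrt(C1 + a^2)


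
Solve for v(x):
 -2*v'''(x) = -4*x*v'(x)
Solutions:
 v(x) = C1 + Integral(C2*airyai(2^(1/3)*x) + C3*airybi(2^(1/3)*x), x)


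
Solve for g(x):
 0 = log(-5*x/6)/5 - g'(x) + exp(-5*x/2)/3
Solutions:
 g(x) = C1 + x*log(-x)/5 + x*(-log(6) - 1 + log(5))/5 - 2*exp(-5*x/2)/15


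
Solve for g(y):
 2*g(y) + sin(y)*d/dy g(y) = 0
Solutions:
 g(y) = C1*(cos(y) + 1)/(cos(y) - 1)


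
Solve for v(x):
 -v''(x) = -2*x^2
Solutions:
 v(x) = C1 + C2*x + x^4/6


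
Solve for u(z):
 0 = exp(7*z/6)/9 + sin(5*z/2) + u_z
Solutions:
 u(z) = C1 - 2*exp(7*z/6)/21 + 2*cos(5*z/2)/5


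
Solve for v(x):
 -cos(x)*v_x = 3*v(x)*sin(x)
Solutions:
 v(x) = C1*cos(x)^3


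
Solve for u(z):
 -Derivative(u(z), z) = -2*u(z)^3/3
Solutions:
 u(z) = -sqrt(6)*sqrt(-1/(C1 + 2*z))/2
 u(z) = sqrt(6)*sqrt(-1/(C1 + 2*z))/2


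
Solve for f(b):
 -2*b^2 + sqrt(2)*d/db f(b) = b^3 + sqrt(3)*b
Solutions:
 f(b) = C1 + sqrt(2)*b^4/8 + sqrt(2)*b^3/3 + sqrt(6)*b^2/4


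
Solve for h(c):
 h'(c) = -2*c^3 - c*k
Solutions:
 h(c) = C1 - c^4/2 - c^2*k/2


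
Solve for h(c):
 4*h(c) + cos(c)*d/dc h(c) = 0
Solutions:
 h(c) = C1*(sin(c)^2 - 2*sin(c) + 1)/(sin(c)^2 + 2*sin(c) + 1)


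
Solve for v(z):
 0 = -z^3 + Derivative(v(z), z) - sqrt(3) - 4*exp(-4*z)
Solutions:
 v(z) = C1 + z^4/4 + sqrt(3)*z - exp(-4*z)


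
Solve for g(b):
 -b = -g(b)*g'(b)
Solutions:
 g(b) = -sqrt(C1 + b^2)
 g(b) = sqrt(C1 + b^2)


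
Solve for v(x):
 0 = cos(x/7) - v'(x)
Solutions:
 v(x) = C1 + 7*sin(x/7)


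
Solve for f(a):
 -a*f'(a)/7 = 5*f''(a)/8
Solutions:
 f(a) = C1 + C2*erf(2*sqrt(35)*a/35)


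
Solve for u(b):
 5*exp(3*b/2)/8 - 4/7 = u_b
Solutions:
 u(b) = C1 - 4*b/7 + 5*exp(3*b/2)/12


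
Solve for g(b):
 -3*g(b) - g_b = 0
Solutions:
 g(b) = C1*exp(-3*b)


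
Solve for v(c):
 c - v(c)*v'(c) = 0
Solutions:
 v(c) = -sqrt(C1 + c^2)
 v(c) = sqrt(C1 + c^2)


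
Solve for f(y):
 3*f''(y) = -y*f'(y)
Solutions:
 f(y) = C1 + C2*erf(sqrt(6)*y/6)


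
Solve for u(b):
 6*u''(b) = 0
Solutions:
 u(b) = C1 + C2*b


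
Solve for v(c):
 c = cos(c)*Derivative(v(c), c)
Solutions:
 v(c) = C1 + Integral(c/cos(c), c)


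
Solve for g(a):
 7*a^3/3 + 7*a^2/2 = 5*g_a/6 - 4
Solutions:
 g(a) = C1 + 7*a^4/10 + 7*a^3/5 + 24*a/5


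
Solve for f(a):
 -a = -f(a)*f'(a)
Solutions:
 f(a) = -sqrt(C1 + a^2)
 f(a) = sqrt(C1 + a^2)


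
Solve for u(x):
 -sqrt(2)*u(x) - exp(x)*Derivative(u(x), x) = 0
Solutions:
 u(x) = C1*exp(sqrt(2)*exp(-x))


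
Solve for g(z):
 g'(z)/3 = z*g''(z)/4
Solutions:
 g(z) = C1 + C2*z^(7/3)


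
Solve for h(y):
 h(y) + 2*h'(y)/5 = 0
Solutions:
 h(y) = C1*exp(-5*y/2)


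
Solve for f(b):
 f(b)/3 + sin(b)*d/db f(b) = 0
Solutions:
 f(b) = C1*(cos(b) + 1)^(1/6)/(cos(b) - 1)^(1/6)


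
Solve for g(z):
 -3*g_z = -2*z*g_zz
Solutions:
 g(z) = C1 + C2*z^(5/2)


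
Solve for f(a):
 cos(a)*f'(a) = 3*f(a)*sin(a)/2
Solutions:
 f(a) = C1/cos(a)^(3/2)


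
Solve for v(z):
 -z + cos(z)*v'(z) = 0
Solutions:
 v(z) = C1 + Integral(z/cos(z), z)


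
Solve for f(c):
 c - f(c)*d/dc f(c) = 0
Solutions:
 f(c) = -sqrt(C1 + c^2)
 f(c) = sqrt(C1 + c^2)


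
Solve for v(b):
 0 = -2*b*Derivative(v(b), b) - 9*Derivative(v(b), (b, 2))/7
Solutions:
 v(b) = C1 + C2*erf(sqrt(7)*b/3)


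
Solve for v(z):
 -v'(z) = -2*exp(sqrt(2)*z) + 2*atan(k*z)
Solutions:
 v(z) = C1 - 2*Piecewise((z*atan(k*z) - log(k^2*z^2 + 1)/(2*k), Ne(k, 0)), (0, True)) + sqrt(2)*exp(sqrt(2)*z)


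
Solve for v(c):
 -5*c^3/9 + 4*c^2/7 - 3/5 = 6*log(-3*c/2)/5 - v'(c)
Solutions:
 v(c) = C1 + 5*c^4/36 - 4*c^3/21 + 6*c*log(-c)/5 + 3*c*(-2*log(2) - 1 + 2*log(3))/5


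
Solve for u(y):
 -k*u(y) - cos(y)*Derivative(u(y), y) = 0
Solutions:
 u(y) = C1*exp(k*(log(sin(y) - 1) - log(sin(y) + 1))/2)


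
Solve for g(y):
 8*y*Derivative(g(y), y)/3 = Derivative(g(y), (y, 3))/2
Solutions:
 g(y) = C1 + Integral(C2*airyai(2*2^(1/3)*3^(2/3)*y/3) + C3*airybi(2*2^(1/3)*3^(2/3)*y/3), y)


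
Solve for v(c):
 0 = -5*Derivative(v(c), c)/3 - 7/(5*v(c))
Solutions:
 v(c) = -sqrt(C1 - 42*c)/5
 v(c) = sqrt(C1 - 42*c)/5


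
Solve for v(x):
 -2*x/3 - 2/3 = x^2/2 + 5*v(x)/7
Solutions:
 v(x) = -7*x^2/10 - 14*x/15 - 14/15


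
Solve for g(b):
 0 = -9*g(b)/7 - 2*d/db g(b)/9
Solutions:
 g(b) = C1*exp(-81*b/14)


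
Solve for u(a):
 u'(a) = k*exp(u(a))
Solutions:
 u(a) = log(-1/(C1 + a*k))


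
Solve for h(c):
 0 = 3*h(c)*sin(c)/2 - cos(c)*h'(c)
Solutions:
 h(c) = C1/cos(c)^(3/2)


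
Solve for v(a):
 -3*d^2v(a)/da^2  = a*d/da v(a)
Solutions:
 v(a) = C1 + C2*erf(sqrt(6)*a/6)


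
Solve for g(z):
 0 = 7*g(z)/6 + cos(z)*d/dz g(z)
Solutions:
 g(z) = C1*(sin(z) - 1)^(7/12)/(sin(z) + 1)^(7/12)


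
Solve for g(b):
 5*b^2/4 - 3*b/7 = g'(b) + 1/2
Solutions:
 g(b) = C1 + 5*b^3/12 - 3*b^2/14 - b/2


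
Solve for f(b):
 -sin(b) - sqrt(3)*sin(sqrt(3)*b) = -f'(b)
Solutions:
 f(b) = C1 - cos(b) - cos(sqrt(3)*b)


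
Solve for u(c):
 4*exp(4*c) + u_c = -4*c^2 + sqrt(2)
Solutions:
 u(c) = C1 - 4*c^3/3 + sqrt(2)*c - exp(4*c)


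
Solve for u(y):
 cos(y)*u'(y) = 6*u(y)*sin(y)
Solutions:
 u(y) = C1/cos(y)^6


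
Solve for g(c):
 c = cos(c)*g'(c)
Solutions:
 g(c) = C1 + Integral(c/cos(c), c)


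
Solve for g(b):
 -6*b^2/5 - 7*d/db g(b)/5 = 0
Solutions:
 g(b) = C1 - 2*b^3/7
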